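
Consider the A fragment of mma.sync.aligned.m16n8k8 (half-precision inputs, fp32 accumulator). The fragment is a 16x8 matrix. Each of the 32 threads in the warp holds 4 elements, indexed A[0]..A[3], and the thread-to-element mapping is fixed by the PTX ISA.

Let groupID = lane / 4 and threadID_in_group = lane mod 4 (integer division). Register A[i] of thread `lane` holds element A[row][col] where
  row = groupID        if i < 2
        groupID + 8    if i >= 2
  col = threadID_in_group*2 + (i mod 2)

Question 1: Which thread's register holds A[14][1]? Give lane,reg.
r=14→G=6,rhi=1  c=1→T=0,p=1
L=6*4+0=24  i=1*2+1=3

24,3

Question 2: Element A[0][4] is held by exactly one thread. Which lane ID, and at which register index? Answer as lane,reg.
r: 0->gid=0,r8=0  c: 4->tid=2,i&1=0
L=0*4+2=2  i=0*2+0=0

2,0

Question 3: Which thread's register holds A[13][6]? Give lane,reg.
23,2

r=13->g=5,rb=1  c=6->t=3,b0=0
L=5*4+3=23  i=1*2+0=2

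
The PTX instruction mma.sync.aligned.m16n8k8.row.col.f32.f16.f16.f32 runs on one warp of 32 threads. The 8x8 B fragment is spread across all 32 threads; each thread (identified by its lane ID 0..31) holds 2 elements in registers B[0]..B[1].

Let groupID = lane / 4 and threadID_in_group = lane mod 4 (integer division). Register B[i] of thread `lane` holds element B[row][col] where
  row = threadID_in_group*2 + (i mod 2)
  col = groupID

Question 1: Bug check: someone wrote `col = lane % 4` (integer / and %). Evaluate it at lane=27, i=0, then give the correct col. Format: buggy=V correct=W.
buggy=3 correct=6

`lane % 4`[27,0]->3
lane 27->27/4=6, 27 mod 4=3
i=0  r:2·3+0->6  c:6
col: 3 vs 6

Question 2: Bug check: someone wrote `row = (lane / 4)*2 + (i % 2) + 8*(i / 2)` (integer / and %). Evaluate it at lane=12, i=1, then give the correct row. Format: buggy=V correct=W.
`(lane / 4)*2 + (i % 2) + 8*(i / 2)`[12,1]->7
lane 12: g=3 (12/4), t=0 (12%4)
i=1: r=0*2+1=1, c=g=3
row: 7 vs 1

buggy=7 correct=1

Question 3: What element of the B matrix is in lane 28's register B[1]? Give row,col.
1,7

L=28->g=28>>2=7, t=28&3=0
[1]->row 0·2+1=1  col g=7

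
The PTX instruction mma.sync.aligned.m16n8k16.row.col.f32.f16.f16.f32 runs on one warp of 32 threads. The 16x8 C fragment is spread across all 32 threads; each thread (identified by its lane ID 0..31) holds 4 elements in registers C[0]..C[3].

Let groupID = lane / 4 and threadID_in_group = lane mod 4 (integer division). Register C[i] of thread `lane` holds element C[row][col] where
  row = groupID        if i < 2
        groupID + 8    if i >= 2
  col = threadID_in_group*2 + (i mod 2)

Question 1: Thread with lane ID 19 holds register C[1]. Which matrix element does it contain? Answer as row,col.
4,7

lane 19: grp=4 (19/4), tig=3 (19%4)
i=1: r=4+0=4, c=3*2+1=7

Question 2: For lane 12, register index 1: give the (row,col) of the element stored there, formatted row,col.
3,1

lane 12→12/4=3, 12 mod 4=0
i=1  r:3+0→3  c:2·0+1→1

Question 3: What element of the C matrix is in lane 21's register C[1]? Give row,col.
5,3

L=21=>grp=21>>2=5, tig=21&3=1
[1]=>row 5+0=5  col 1·2+1=3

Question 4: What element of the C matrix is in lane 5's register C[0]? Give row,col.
1,2

L=5⇒gr=5>>2=1, th=5&3=1
[0]⇒row 1+0=1  col 1·2+0=2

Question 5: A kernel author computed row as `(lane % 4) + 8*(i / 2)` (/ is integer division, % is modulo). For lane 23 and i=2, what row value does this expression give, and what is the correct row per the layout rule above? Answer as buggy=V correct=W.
`(lane % 4) + 8*(i / 2)`[23,2]→11
23: G=5,T=3
[2] (5+8,3*2+0) = (13,6)
row: 11 vs 13

buggy=11 correct=13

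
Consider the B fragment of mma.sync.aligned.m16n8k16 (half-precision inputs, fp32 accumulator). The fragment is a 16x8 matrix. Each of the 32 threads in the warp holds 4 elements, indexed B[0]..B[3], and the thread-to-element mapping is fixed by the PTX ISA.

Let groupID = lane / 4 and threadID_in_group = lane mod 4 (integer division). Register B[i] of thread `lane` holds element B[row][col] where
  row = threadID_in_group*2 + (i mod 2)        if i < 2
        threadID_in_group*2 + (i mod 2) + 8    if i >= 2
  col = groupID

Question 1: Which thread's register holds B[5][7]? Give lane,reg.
30,1

c=7->g=7  r=5->rb=0,t=2,b0=1
L=7*4+2=30  i=0*2+1=1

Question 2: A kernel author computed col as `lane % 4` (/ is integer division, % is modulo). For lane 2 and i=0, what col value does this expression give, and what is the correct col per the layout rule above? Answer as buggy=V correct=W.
buggy=2 correct=0

`lane % 4`[2,0]->2
lane 2->2/4=0, 2 mod 4=2
i=0  r:2·2+0+0->4  c:0
col: 2 vs 0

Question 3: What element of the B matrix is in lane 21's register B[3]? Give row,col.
11,5

lane 21: g=5 (21/4), t=1 (21%4)
i=3: r=1*2+1+8=11, c=g=5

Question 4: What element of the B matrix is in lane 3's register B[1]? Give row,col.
7,0

lane 3->3/4=0, 3 mod 4=3
i=1  r:2·3+1+0->7  c:0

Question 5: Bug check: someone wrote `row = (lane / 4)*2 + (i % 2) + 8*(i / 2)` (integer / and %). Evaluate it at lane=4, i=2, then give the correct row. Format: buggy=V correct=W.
buggy=10 correct=8

`(lane / 4)*2 + (i % 2) + 8*(i / 2)`[4,2]->10
4: g=1,t=0
[2] (0*2+0+8,1) = (8,1)
row: 10 vs 8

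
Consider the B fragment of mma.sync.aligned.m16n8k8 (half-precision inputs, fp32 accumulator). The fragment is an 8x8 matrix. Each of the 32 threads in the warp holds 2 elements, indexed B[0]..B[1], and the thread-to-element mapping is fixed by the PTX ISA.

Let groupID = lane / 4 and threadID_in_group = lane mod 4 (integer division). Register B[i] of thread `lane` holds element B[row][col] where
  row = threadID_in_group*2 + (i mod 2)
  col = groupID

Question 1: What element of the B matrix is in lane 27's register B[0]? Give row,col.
lane 27: g=6 (27/4), t=3 (27%4)
i=0: r=3*2+0=6, c=g=6

6,6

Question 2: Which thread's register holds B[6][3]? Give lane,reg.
15,0

c:3=>grp=3  r:6=>tig=3,lo=0
L=3*4+3=15  i=0=0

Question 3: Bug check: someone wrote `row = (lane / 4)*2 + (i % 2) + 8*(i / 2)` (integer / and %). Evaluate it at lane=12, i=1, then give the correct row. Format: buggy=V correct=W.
`(lane / 4)*2 + (i % 2) + 8*(i / 2)`[12,1]->7
L=12->gid=12>>2=3, tid=12&3=0
[1]->row 0·2+1=1  col gid=3
row: 7 vs 1

buggy=7 correct=1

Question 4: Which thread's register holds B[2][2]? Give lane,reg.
c=2→G=2  r=2→T=1,p=0
L=2*4+1=9  i=0=0

9,0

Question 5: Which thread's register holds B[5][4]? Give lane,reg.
18,1

c: 4->gid=4  r: 5->tid=2,i&1=1
L=4*4+2=18  i=1=1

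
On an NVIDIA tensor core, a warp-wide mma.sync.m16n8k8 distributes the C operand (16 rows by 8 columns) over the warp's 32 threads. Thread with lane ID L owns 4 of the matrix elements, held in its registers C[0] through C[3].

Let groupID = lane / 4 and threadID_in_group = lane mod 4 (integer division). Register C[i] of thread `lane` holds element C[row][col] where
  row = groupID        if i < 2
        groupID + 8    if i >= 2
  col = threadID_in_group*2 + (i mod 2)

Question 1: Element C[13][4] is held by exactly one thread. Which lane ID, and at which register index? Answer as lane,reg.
r=13->g=5,rb=1  c=4->t=2,b0=0
L=5*4+2=22  i=1*2+0=2

22,2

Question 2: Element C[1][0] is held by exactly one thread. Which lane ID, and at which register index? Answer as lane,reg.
r:1=>grp=1,rB=0  c:0=>tig=0,lo=0
L=1*4+0=4  i=0*2+0=0

4,0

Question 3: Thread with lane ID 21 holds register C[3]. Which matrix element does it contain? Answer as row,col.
L=21=>grp=21>>2=5, tig=21&3=1
[3]=>row 5+8=13  col 1·2+1=3

13,3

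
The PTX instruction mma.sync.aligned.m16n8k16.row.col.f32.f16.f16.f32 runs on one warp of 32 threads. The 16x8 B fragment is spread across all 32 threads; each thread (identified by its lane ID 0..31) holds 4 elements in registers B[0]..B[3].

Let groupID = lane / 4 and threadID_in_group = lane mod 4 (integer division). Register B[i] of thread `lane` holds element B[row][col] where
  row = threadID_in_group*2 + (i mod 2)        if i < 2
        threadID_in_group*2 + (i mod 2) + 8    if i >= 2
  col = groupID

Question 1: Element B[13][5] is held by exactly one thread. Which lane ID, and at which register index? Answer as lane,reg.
22,3

c=5→G=5  r=13→rhi=1,T=2,p=1
L=5*4+2=22  i=1*2+1=3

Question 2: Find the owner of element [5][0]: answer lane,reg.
2,1

c: 0->gid=0  r: 5->r8=0,tid=2,i&1=1
L=0*4+2=2  i=0*2+1=1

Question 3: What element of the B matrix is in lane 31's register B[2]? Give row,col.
14,7

L=31→G=31>>2=7, T=31&3=3
[2]→row 3·2+0+8=14  col G=7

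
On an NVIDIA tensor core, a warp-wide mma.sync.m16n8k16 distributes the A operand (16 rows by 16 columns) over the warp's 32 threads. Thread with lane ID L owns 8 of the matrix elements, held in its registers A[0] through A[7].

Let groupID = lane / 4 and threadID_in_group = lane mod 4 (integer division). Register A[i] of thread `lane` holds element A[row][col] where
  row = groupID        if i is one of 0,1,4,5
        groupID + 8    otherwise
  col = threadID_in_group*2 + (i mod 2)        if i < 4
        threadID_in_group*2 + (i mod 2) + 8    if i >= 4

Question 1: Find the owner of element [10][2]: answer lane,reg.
9,2

r=10->g=2,rb=1  c=2->cb=0,t=1,b0=0
L=2*4+1=9  i=0*4+1*2+0=2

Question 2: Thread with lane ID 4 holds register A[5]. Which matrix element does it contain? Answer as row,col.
lane 4→4/4=1, 4 mod 4=0
i=5  r:1+0→1  c:2·0+1+8→9

1,9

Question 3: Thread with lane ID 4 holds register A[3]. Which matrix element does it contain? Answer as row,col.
9,1

lane 4=>4/4=1, 4 mod 4=0
i=3  r:1+8=>9  c:2·0+1+0=>1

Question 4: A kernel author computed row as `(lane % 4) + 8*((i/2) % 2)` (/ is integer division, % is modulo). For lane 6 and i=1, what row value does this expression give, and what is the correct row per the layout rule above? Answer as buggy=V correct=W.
`(lane % 4) + 8*((i/2) % 2)`[6,1]->2
L=6->gid=6>>2=1, tid=6&3=2
[1]->row 1+0=1  col 2·2+1+0=5
row: 2 vs 1

buggy=2 correct=1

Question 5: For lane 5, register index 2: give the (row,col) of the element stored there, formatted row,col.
lane 5: gr=1 (5/4), th=1 (5%4)
i=2: r=1+8=9, c=1*2+0+0=2

9,2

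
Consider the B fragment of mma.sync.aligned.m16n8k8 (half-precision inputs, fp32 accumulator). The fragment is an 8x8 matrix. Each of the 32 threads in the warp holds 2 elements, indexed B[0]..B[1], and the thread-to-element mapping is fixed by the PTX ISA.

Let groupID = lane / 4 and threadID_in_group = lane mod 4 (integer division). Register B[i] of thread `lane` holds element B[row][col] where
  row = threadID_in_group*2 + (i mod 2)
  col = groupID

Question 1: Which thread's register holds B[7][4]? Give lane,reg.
19,1

c=4→G=4  r=7→T=3,p=1
L=4*4+3=19  i=1=1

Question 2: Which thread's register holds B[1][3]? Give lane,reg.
12,1

c=3⇒gr=3  r=1⇒th=0,odd=1
L=3*4+0=12  i=1=1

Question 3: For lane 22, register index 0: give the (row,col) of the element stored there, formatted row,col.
4,5

lane 22: G=5 (22/4), T=2 (22%4)
i=0: r=2*2+0=4, c=G=5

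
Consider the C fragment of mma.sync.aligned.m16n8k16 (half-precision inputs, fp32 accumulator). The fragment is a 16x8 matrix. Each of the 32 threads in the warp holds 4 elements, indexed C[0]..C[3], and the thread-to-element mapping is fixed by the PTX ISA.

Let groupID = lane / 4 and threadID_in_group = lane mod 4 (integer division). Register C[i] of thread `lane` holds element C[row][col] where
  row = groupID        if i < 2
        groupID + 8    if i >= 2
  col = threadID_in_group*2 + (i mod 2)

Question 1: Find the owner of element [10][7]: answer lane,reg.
r: 10->gid=2,r8=1  c: 7->tid=3,i&1=1
L=2*4+3=11  i=1*2+1=3

11,3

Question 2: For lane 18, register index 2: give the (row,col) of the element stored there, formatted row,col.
12,4

lane 18: gr=4 (18/4), th=2 (18%4)
i=2: r=4+8=12, c=2*2+0=4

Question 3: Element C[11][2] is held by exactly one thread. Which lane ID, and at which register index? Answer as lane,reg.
13,2

r=11->g=3,rb=1  c=2->t=1,b0=0
L=3*4+1=13  i=1*2+0=2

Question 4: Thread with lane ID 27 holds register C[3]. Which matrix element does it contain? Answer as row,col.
lane 27=>27/4=6, 27 mod 4=3
i=3  r:6+8=>14  c:2·3+1=>7

14,7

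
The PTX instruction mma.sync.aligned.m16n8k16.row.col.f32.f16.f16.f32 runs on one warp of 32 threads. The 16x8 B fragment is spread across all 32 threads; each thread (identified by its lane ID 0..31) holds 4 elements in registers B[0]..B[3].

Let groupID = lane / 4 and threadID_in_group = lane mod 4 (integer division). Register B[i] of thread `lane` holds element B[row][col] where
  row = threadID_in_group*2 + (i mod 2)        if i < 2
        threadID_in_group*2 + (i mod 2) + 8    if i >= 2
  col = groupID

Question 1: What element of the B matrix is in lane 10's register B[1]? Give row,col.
lane 10⇒10/4=2, 10 mod 4=2
i=1  r:2·2+1+0⇒5  c:2

5,2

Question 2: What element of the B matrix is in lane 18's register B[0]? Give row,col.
lane 18: grp=4 (18/4), tig=2 (18%4)
i=0: r=2*2+0+0=4, c=grp=4

4,4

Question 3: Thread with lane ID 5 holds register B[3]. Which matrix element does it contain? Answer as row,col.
lane 5=>5/4=1, 5 mod 4=1
i=3  r:2·1+1+8=>11  c:1

11,1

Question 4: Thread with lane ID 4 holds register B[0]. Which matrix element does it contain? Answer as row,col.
0,1

lane 4: g=1 (4/4), t=0 (4%4)
i=0: r=0*2+0+0=0, c=g=1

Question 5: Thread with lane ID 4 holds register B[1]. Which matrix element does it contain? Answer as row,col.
4: g=1,t=0
[1] (0*2+1+0,1) = (1,1)

1,1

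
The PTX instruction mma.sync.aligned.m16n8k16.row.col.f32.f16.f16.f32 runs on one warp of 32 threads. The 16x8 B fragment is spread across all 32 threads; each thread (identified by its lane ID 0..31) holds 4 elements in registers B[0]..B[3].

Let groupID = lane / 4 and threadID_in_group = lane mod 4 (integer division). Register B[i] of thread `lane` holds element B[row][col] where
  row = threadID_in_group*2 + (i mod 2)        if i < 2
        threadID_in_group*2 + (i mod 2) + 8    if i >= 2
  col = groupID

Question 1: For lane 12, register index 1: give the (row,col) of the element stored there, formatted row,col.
12: gid=3,tid=0
[1] (0*2+1+0,3) = (1,3)

1,3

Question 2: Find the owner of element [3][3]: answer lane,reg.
13,1

c=3⇒gr=3  r=3⇒Rb=0,th=1,odd=1
L=3*4+1=13  i=0*2+1=1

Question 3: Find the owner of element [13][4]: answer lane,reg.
18,3

c: 4->gid=4  r: 13->r8=1,tid=2,i&1=1
L=4*4+2=18  i=1*2+1=3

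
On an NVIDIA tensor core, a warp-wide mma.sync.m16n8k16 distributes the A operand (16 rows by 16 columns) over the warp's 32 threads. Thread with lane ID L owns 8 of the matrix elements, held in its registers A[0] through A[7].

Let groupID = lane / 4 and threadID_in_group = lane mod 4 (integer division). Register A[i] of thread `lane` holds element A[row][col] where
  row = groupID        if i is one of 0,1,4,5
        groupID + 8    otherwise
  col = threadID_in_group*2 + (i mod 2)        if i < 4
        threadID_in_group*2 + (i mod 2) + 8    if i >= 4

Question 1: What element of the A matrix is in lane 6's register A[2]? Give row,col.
L=6->gid=6>>2=1, tid=6&3=2
[2]->row 1+8=9  col 2·2+0+0=4

9,4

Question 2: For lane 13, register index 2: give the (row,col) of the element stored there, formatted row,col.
11,2

lane 13->13/4=3, 13 mod 4=1
i=2  r:3+8->11  c:2·1+0+0->2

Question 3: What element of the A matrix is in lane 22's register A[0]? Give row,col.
5,4

22: gid=5,tid=2
[0] (5+0,2*2+0+0) = (5,4)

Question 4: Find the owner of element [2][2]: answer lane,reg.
r: 2->gid=2,r8=0  c: 2->c8=0,tid=1,i&1=0
L=2*4+1=9  i=0*4+0*2+0=0

9,0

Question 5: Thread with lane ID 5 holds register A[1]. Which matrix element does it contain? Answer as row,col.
1,3

lane 5->5/4=1, 5 mod 4=1
i=1  r:1+0->1  c:2·1+1+0->3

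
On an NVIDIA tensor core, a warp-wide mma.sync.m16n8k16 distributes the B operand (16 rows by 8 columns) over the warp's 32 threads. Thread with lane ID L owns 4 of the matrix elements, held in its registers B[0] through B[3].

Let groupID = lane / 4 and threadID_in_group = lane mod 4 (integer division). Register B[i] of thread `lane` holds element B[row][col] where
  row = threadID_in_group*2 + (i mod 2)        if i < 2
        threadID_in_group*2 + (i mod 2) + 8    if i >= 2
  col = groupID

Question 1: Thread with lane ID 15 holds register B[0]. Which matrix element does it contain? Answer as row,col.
6,3

L=15->gid=15>>2=3, tid=15&3=3
[0]->row 3·2+0+0=6  col gid=3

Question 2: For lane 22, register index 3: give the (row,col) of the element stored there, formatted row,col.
lane 22=>22/4=5, 22 mod 4=2
i=3  r:2·2+1+8=>13  c:5

13,5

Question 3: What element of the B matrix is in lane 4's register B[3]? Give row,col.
4: G=1,T=0
[3] (0*2+1+8,1) = (9,1)

9,1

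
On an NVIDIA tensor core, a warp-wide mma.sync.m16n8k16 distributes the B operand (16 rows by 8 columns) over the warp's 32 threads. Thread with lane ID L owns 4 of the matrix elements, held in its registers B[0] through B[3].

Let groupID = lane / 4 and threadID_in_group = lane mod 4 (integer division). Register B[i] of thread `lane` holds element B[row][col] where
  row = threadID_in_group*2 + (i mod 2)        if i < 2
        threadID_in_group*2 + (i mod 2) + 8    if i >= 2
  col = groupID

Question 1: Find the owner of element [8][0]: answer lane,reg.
c: 0->gid=0  r: 8->r8=1,tid=0,i&1=0
L=0*4+0=0  i=1*2+0=2

0,2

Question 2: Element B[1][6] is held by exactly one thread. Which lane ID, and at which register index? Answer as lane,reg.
c:6=>grp=6  r:1=>rB=0,tig=0,lo=1
L=6*4+0=24  i=0*2+1=1

24,1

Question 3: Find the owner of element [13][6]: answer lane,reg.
26,3

c=6⇒gr=6  r=13⇒Rb=1,th=2,odd=1
L=6*4+2=26  i=1*2+1=3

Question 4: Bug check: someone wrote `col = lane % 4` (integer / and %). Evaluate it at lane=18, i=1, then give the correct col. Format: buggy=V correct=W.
`lane % 4`[18,1]->2
lane 18->18/4=4, 18 mod 4=2
i=1  r:2·2+1+0->5  c:4
col: 2 vs 4

buggy=2 correct=4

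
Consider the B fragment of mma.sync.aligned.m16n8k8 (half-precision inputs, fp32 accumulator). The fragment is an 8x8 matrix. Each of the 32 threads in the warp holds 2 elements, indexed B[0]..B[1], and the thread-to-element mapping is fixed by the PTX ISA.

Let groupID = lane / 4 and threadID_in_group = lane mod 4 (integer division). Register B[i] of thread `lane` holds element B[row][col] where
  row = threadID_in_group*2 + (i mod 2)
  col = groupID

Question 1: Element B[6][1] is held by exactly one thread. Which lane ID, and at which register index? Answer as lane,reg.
c=1⇒gr=1  r=6⇒th=3,odd=0
L=1*4+3=7  i=0=0

7,0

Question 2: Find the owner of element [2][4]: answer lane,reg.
c:4=>grp=4  r:2=>tig=1,lo=0
L=4*4+1=17  i=0=0

17,0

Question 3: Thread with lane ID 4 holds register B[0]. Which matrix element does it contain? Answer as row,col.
lane 4→4/4=1, 4 mod 4=0
i=0  r:2·0+0→0  c:1

0,1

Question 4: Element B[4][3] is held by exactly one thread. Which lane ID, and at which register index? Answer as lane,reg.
14,0

c=3→G=3  r=4→T=2,p=0
L=3*4+2=14  i=0=0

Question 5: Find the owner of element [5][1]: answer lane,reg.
6,1

c=1⇒gr=1  r=5⇒th=2,odd=1
L=1*4+2=6  i=1=1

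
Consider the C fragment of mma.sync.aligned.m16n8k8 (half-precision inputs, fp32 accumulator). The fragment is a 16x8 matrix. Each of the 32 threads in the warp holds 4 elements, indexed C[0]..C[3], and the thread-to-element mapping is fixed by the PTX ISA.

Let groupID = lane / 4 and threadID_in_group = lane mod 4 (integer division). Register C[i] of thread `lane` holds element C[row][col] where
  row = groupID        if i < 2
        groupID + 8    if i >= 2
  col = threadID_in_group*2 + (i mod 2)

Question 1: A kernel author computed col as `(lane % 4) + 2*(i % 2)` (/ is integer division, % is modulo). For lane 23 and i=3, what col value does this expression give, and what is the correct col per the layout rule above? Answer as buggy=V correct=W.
`(lane % 4) + 2*(i % 2)`[23,3]=>5
23: grp=5,tig=3
[3] (5+8,3*2+1) = (13,7)
col: 5 vs 7

buggy=5 correct=7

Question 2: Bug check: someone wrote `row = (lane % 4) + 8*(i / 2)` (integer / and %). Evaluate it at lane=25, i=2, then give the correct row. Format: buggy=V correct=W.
`(lane % 4) + 8*(i / 2)`[25,2]=>9
lane 25=>25/4=6, 25 mod 4=1
i=2  r:6+8=>14  c:2·1+0=>2
row: 9 vs 14

buggy=9 correct=14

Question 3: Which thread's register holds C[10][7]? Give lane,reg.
r=10→G=2,rhi=1  c=7→T=3,p=1
L=2*4+3=11  i=1*2+1=3

11,3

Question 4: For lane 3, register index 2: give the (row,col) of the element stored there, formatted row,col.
8,6

L=3⇒gr=3>>2=0, th=3&3=3
[2]⇒row 0+8=8  col 3·2+0=6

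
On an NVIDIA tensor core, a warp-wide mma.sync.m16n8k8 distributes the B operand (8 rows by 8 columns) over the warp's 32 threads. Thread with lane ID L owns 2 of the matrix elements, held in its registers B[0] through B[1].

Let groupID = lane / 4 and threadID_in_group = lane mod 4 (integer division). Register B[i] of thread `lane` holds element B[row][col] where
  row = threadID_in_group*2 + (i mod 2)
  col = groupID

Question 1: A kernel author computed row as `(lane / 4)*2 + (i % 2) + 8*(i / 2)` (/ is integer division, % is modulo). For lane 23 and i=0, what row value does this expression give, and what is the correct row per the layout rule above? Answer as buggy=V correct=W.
`(lane / 4)*2 + (i % 2) + 8*(i / 2)`[23,0]->10
lane 23->23/4=5, 23 mod 4=3
i=0  r:2·3+0->6  c:5
row: 10 vs 6

buggy=10 correct=6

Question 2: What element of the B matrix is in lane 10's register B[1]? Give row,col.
5,2

lane 10: g=2 (10/4), t=2 (10%4)
i=1: r=2*2+1=5, c=g=2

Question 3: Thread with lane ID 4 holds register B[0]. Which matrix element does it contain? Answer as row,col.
0,1

lane 4: gr=1 (4/4), th=0 (4%4)
i=0: r=0*2+0=0, c=gr=1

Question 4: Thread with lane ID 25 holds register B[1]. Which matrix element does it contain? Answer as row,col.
25: grp=6,tig=1
[1] (1*2+1,6) = (3,6)

3,6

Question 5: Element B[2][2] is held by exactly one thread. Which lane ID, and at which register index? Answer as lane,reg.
c=2⇒gr=2  r=2⇒th=1,odd=0
L=2*4+1=9  i=0=0

9,0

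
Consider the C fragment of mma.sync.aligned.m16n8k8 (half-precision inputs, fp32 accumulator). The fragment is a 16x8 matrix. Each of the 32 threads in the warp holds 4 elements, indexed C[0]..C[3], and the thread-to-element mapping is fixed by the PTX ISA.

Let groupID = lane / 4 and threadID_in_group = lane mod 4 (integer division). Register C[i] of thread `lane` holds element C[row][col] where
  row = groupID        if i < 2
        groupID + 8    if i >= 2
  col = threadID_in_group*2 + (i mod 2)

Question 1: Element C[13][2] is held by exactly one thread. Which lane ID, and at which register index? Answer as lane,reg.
21,2

r=13->g=5,rb=1  c=2->t=1,b0=0
L=5*4+1=21  i=1*2+0=2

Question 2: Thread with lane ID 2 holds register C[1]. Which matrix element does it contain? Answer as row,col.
lane 2: gid=0 (2/4), tid=2 (2%4)
i=1: r=0+0=0, c=2*2+1=5

0,5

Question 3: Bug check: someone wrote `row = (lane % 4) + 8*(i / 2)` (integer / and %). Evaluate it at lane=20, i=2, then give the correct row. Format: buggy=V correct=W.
buggy=8 correct=13

`(lane % 4) + 8*(i / 2)`[20,2]=>8
20: grp=5,tig=0
[2] (5+8,0*2+0) = (13,0)
row: 8 vs 13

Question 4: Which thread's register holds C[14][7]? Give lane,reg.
r=14->g=6,rb=1  c=7->t=3,b0=1
L=6*4+3=27  i=1*2+1=3

27,3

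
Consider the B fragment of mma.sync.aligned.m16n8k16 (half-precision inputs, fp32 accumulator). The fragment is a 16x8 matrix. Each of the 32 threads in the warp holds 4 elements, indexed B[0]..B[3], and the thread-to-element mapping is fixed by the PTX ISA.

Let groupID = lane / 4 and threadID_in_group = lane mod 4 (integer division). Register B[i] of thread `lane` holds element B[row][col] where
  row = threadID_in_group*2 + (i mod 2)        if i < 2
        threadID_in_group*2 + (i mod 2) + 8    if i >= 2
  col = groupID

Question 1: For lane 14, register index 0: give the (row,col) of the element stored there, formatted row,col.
4,3

14: grp=3,tig=2
[0] (2*2+0+0,3) = (4,3)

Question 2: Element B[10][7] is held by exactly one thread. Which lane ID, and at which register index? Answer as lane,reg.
c=7→G=7  r=10→rhi=1,T=1,p=0
L=7*4+1=29  i=1*2+0=2

29,2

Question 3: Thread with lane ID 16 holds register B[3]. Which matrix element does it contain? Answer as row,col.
9,4

16: gr=4,th=0
[3] (0*2+1+8,4) = (9,4)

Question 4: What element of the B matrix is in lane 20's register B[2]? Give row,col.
L=20⇒gr=20>>2=5, th=20&3=0
[2]⇒row 0·2+0+8=8  col gr=5

8,5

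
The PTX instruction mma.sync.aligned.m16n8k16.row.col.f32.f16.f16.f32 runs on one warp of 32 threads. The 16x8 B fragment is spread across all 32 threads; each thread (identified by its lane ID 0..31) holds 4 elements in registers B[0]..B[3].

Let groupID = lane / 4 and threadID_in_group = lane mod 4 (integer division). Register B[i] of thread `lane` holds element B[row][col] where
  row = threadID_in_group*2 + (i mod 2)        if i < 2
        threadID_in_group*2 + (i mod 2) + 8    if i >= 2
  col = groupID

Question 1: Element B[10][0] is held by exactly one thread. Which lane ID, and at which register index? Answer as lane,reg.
1,2

c=0->g=0  r=10->rb=1,t=1,b0=0
L=0*4+1=1  i=1*2+0=2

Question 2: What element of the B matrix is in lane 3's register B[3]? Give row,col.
3: gr=0,th=3
[3] (3*2+1+8,0) = (15,0)

15,0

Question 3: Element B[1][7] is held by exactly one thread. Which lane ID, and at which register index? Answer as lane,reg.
28,1

c=7->g=7  r=1->rb=0,t=0,b0=1
L=7*4+0=28  i=0*2+1=1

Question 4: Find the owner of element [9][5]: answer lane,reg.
20,3

c=5⇒gr=5  r=9⇒Rb=1,th=0,odd=1
L=5*4+0=20  i=1*2+1=3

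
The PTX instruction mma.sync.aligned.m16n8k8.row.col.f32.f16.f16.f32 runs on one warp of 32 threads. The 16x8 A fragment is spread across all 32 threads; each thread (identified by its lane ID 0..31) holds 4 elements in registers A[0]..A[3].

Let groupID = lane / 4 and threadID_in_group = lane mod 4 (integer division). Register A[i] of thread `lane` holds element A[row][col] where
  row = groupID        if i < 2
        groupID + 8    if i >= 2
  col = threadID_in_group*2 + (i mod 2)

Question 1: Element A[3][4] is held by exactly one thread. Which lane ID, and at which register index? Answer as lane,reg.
14,0

r: 3->gid=3,r8=0  c: 4->tid=2,i&1=0
L=3*4+2=14  i=0*2+0=0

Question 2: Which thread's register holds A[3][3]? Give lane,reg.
13,1

r=3⇒gr=3,Rb=0  c=3⇒th=1,odd=1
L=3*4+1=13  i=0*2+1=1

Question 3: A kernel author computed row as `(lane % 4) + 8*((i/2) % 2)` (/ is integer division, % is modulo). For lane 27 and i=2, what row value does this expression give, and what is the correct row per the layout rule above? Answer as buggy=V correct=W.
buggy=11 correct=14

`(lane % 4) + 8*((i/2) % 2)`[27,2]->11
27: g=6,t=3
[2] (6+8,3*2+0) = (14,6)
row: 11 vs 14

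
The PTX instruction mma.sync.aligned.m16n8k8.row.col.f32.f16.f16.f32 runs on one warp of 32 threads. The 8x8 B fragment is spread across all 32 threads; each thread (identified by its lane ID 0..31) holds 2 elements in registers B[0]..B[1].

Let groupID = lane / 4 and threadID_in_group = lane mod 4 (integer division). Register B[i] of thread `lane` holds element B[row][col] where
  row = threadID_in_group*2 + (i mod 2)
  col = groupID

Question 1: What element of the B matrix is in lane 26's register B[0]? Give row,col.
4,6

lane 26: gid=6 (26/4), tid=2 (26%4)
i=0: r=2*2+0=4, c=gid=6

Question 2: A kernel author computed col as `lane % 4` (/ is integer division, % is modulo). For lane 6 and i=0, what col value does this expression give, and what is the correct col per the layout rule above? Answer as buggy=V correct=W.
`lane % 4`[6,0]=>2
L=6=>grp=6>>2=1, tig=6&3=2
[0]=>row 2·2+0=4  col grp=1
col: 2 vs 1

buggy=2 correct=1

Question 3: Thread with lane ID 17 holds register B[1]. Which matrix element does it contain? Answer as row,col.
3,4

lane 17: gr=4 (17/4), th=1 (17%4)
i=1: r=1*2+1=3, c=gr=4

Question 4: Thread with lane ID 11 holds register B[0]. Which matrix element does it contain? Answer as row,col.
lane 11: gid=2 (11/4), tid=3 (11%4)
i=0: r=3*2+0=6, c=gid=2

6,2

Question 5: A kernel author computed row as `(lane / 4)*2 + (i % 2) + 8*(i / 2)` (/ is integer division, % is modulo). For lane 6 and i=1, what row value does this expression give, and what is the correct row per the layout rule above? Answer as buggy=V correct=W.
`(lane / 4)*2 + (i % 2) + 8*(i / 2)`[6,1]->3
lane 6: gid=1 (6/4), tid=2 (6%4)
i=1: r=2*2+1=5, c=gid=1
row: 3 vs 5

buggy=3 correct=5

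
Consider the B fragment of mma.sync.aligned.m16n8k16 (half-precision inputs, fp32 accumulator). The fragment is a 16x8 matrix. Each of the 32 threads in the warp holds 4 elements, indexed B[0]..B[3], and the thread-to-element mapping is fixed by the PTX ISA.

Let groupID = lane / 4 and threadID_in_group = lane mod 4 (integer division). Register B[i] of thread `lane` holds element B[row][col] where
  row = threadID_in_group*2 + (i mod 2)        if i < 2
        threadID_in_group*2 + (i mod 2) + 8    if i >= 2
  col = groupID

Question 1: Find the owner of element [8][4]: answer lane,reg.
16,2

c=4⇒gr=4  r=8⇒Rb=1,th=0,odd=0
L=4*4+0=16  i=1*2+0=2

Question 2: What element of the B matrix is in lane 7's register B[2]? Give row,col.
L=7→G=7>>2=1, T=7&3=3
[2]→row 3·2+0+8=14  col G=1

14,1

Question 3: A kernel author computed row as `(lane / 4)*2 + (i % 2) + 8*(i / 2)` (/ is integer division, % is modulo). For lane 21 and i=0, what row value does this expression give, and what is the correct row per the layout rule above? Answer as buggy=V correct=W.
`(lane / 4)*2 + (i % 2) + 8*(i / 2)`[21,0]->10
lane 21->21/4=5, 21 mod 4=1
i=0  r:2·1+0+0->2  c:5
row: 10 vs 2

buggy=10 correct=2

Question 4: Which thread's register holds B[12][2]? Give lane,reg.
10,2

c=2->g=2  r=12->rb=1,t=2,b0=0
L=2*4+2=10  i=1*2+0=2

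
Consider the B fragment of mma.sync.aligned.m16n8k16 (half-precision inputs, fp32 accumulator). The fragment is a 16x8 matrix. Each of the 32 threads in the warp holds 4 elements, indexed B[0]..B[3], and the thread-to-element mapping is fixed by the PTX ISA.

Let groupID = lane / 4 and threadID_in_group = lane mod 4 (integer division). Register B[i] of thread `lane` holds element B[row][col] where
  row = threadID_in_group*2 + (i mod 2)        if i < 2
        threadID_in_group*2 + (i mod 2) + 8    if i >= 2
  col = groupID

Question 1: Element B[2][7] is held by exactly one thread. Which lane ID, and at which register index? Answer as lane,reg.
c: 7->gid=7  r: 2->r8=0,tid=1,i&1=0
L=7*4+1=29  i=0*2+0=0

29,0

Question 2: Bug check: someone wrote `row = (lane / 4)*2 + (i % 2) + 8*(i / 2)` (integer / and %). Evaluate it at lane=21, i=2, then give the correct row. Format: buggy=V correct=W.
`(lane / 4)*2 + (i % 2) + 8*(i / 2)`[21,2]→18
lane 21→21/4=5, 21 mod 4=1
i=2  r:2·1+0+8→10  c:5
row: 18 vs 10

buggy=18 correct=10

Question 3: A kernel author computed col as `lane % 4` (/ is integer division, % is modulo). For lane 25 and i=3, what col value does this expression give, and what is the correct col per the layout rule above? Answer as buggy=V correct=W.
`lane % 4`[25,3]→1
lane 25→25/4=6, 25 mod 4=1
i=3  r:2·1+1+8→11  c:6
col: 1 vs 6

buggy=1 correct=6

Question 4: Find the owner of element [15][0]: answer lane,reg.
3,3

c=0→G=0  r=15→rhi=1,T=3,p=1
L=0*4+3=3  i=1*2+1=3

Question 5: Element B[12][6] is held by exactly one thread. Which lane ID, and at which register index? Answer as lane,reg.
26,2

c:6=>grp=6  r:12=>rB=1,tig=2,lo=0
L=6*4+2=26  i=1*2+0=2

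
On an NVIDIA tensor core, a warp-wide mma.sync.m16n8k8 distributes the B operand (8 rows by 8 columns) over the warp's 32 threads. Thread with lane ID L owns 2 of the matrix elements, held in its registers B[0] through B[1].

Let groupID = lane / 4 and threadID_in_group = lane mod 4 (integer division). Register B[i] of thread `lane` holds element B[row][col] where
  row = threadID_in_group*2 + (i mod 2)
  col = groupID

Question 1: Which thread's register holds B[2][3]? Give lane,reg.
13,0

c=3->g=3  r=2->t=1,b0=0
L=3*4+1=13  i=0=0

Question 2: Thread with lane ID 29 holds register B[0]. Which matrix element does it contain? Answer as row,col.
2,7

29: gid=7,tid=1
[0] (1*2+0,7) = (2,7)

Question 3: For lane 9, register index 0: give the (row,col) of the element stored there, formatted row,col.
2,2

lane 9=>9/4=2, 9 mod 4=1
i=0  r:2·1+0=>2  c:2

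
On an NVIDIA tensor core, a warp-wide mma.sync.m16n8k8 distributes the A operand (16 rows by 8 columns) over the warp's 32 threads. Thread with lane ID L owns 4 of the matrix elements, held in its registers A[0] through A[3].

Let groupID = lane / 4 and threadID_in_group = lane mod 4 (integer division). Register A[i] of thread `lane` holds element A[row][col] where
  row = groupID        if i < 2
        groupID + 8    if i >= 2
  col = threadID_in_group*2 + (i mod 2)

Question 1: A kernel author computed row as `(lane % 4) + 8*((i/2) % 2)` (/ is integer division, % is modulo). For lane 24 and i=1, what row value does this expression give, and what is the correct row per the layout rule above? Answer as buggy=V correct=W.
`(lane % 4) + 8*((i/2) % 2)`[24,1]=>0
L=24=>grp=24>>2=6, tig=24&3=0
[1]=>row 6+0=6  col 0·2+1=1
row: 0 vs 6

buggy=0 correct=6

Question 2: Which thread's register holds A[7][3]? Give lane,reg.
29,1

r=7→G=7,rhi=0  c=3→T=1,p=1
L=7*4+1=29  i=0*2+1=1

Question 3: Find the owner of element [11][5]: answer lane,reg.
r:11=>grp=3,rB=1  c:5=>tig=2,lo=1
L=3*4+2=14  i=1*2+1=3

14,3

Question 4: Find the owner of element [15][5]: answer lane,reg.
r:15=>grp=7,rB=1  c:5=>tig=2,lo=1
L=7*4+2=30  i=1*2+1=3

30,3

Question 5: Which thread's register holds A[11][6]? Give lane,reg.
r=11->g=3,rb=1  c=6->t=3,b0=0
L=3*4+3=15  i=1*2+0=2

15,2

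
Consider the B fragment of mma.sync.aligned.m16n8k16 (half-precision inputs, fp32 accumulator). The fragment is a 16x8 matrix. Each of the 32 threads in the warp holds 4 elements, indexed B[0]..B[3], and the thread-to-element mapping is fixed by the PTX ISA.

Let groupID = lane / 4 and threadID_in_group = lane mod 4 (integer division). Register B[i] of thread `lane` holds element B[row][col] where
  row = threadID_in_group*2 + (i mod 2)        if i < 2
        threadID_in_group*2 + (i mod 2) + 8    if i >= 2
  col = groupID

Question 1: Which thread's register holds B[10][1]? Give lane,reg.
c=1->g=1  r=10->rb=1,t=1,b0=0
L=1*4+1=5  i=1*2+0=2

5,2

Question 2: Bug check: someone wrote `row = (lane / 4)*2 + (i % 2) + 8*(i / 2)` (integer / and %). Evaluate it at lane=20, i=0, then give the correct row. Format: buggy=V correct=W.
`(lane / 4)*2 + (i % 2) + 8*(i / 2)`[20,0]->10
L=20->gid=20>>2=5, tid=20&3=0
[0]->row 0·2+0+0=0  col gid=5
row: 10 vs 0

buggy=10 correct=0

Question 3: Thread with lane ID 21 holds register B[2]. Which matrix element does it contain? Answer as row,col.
lane 21->21/4=5, 21 mod 4=1
i=2  r:2·1+0+8->10  c:5

10,5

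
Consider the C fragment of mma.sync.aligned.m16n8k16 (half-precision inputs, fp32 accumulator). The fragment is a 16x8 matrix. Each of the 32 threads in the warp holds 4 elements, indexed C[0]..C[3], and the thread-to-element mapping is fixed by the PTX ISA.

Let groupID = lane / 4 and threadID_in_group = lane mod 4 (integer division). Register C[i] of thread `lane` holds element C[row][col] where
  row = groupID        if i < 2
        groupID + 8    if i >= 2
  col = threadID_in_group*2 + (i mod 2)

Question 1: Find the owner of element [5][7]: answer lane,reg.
23,1

r: 5->gid=5,r8=0  c: 7->tid=3,i&1=1
L=5*4+3=23  i=0*2+1=1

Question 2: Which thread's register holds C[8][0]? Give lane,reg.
0,2

r=8->g=0,rb=1  c=0->t=0,b0=0
L=0*4+0=0  i=1*2+0=2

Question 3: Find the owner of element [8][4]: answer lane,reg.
2,2

r=8->g=0,rb=1  c=4->t=2,b0=0
L=0*4+2=2  i=1*2+0=2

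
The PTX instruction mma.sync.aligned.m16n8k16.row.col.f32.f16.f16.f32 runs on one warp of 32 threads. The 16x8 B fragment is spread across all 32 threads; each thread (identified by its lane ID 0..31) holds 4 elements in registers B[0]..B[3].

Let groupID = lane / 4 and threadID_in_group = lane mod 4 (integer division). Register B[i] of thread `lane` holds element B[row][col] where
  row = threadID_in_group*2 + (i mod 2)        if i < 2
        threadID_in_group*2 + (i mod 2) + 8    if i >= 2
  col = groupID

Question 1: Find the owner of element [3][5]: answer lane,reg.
c:5=>grp=5  r:3=>rB=0,tig=1,lo=1
L=5*4+1=21  i=0*2+1=1

21,1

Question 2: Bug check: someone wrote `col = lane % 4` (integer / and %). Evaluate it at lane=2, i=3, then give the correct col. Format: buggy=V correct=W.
`lane % 4`[2,3]=>2
lane 2: grp=0 (2/4), tig=2 (2%4)
i=3: r=2*2+1+8=13, c=grp=0
col: 2 vs 0

buggy=2 correct=0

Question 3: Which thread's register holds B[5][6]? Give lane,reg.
26,1

c: 6->gid=6  r: 5->r8=0,tid=2,i&1=1
L=6*4+2=26  i=0*2+1=1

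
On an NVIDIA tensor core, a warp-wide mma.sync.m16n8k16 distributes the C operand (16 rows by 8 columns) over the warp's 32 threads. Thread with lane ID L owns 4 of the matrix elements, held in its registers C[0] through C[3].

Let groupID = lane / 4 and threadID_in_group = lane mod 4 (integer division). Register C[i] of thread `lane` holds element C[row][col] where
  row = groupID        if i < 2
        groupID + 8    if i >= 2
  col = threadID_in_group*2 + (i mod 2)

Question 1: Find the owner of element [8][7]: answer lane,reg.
r=8⇒gr=0,Rb=1  c=7⇒th=3,odd=1
L=0*4+3=3  i=1*2+1=3

3,3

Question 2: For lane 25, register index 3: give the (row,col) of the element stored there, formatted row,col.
L=25->g=25>>2=6, t=25&3=1
[3]->row 6+8=14  col 1·2+1=3

14,3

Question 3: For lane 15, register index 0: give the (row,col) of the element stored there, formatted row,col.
3,6

lane 15⇒15/4=3, 15 mod 4=3
i=0  r:3+0⇒3  c:2·3+0⇒6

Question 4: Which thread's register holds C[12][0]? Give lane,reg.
r=12→G=4,rhi=1  c=0→T=0,p=0
L=4*4+0=16  i=1*2+0=2

16,2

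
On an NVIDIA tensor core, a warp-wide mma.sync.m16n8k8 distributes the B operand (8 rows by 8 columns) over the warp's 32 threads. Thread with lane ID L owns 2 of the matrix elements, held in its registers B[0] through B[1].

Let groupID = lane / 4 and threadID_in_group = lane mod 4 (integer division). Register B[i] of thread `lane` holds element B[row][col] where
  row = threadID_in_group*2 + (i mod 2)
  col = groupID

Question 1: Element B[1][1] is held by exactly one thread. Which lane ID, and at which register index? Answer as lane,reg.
4,1

c=1->g=1  r=1->t=0,b0=1
L=1*4+0=4  i=1=1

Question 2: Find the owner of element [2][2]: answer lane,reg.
9,0

c:2=>grp=2  r:2=>tig=1,lo=0
L=2*4+1=9  i=0=0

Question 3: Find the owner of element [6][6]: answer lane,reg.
c=6→G=6  r=6→T=3,p=0
L=6*4+3=27  i=0=0

27,0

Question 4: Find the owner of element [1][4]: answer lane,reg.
c: 4->gid=4  r: 1->tid=0,i&1=1
L=4*4+0=16  i=1=1

16,1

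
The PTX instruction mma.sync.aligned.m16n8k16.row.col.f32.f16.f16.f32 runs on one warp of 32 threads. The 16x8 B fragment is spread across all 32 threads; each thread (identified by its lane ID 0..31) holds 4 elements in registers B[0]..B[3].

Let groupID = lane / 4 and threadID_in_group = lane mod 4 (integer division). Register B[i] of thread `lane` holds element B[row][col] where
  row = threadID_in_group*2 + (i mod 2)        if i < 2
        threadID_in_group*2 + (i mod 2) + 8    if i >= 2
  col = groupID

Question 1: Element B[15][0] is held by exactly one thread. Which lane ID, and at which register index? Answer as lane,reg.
c=0->g=0  r=15->rb=1,t=3,b0=1
L=0*4+3=3  i=1*2+1=3

3,3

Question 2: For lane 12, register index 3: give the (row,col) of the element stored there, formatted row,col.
lane 12→12/4=3, 12 mod 4=0
i=3  r:2·0+1+8→9  c:3

9,3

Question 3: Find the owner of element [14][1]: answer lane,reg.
7,2

c:1=>grp=1  r:14=>rB=1,tig=3,lo=0
L=1*4+3=7  i=1*2+0=2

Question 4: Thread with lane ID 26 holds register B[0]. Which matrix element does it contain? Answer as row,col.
lane 26->26/4=6, 26 mod 4=2
i=0  r:2·2+0+0->4  c:6

4,6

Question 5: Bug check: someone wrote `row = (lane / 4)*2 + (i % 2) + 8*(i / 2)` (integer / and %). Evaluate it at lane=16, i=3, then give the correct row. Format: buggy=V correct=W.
buggy=17 correct=9

`(lane / 4)*2 + (i % 2) + 8*(i / 2)`[16,3]->17
lane 16->16/4=4, 16 mod 4=0
i=3  r:2·0+1+8->9  c:4
row: 17 vs 9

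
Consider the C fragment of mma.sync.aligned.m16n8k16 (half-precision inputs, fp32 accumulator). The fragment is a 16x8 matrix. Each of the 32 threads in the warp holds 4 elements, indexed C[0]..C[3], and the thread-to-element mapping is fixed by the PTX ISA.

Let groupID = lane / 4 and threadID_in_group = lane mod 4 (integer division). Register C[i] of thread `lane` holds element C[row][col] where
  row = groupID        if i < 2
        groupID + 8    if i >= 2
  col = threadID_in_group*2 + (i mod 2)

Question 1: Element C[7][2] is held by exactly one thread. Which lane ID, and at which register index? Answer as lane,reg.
r=7→G=7,rhi=0  c=2→T=1,p=0
L=7*4+1=29  i=0*2+0=0

29,0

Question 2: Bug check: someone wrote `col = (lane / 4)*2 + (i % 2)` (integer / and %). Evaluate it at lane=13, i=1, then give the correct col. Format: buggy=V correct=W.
buggy=7 correct=3

`(lane / 4)*2 + (i % 2)`[13,1]⇒7
lane 13: gr=3 (13/4), th=1 (13%4)
i=1: r=3+0=3, c=1*2+1=3
col: 7 vs 3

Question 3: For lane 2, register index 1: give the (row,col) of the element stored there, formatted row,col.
0,5

L=2=>grp=2>>2=0, tig=2&3=2
[1]=>row 0+0=0  col 2·2+1=5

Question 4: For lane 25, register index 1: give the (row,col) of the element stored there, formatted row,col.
L=25->gid=25>>2=6, tid=25&3=1
[1]->row 6+0=6  col 1·2+1=3

6,3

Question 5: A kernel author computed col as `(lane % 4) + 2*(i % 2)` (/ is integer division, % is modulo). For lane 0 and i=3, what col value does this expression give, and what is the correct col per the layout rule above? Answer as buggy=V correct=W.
`(lane % 4) + 2*(i % 2)`[0,3]→2
L=0→G=0>>2=0, T=0&3=0
[3]→row 0+8=8  col 0·2+1=1
col: 2 vs 1

buggy=2 correct=1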